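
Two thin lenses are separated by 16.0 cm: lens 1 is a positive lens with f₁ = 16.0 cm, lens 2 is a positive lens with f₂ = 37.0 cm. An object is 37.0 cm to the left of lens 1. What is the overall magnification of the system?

m = -0.573

Lens 1: 1/d_i1 = 1/(16.0) − 1/(37.0) = 0.03547, so d_i1 = 28.19 cm; m₁ = −d_i1/d_o1 = -0.7619.
d_o2 = 16.0 − (28.19) = -12.19 cm (virtual object).
Lens 2: 1/d_i2 = 1/(37.0) − 1/(-12.19) = 0.1091, so d_i2 = 9.169 cm; m₂ = −d_i2/d_o2 = +0.7522.
m = m₁·m₂ = (-0.7619)(+0.7522) = -0.573.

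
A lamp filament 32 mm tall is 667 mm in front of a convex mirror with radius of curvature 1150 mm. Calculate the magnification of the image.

f = R/2 = 1150/2 = 575.0 mm; for a convex mirror, f = -575.0 mm.
1/d_i = 1/f − 1/d_o = 1/(-575.0) − 1/(667) = -0.003238, so d_i = -308.8 mm.
m = −d_i/d_o = −(-308.8)/(667) = +0.463.
The image is virtual, upright and reduced, behind the mirror.

m = +0.463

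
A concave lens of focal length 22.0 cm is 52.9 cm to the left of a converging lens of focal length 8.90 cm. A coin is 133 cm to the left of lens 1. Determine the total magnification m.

f₁ = −22.0 cm (diverging).
Lens 1: 1/d_i1 = 1/(-22.0) − 1/(133) = -0.05297, so d_i1 = -18.88 cm; m₁ = −d_i1/d_o1 = +0.1420.
d_o2 = 52.9 − (-18.88) = 71.78 cm.
Lens 2: 1/d_i2 = 1/(8.90) − 1/(71.78) = 0.09843, so d_i2 = 10.16 cm; m₂ = −d_i2/d_o2 = -0.1415.
m = m₁·m₂ = (+0.1420)(-0.1415) = -0.0201.

m = -0.0201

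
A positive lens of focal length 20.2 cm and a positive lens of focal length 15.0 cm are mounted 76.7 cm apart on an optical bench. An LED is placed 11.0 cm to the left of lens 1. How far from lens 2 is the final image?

Lens 1: 1/d_i1 = 1/f₁ − 1/d_o1 = 1/(20.2) − 1/(11.0) = -0.04140, so d_i1 = -24.15 cm.
The intermediate image is 24.15 cm to the left of lens 1 (virtual), which is 76.7 − (-24.15) = 100.8 cm to the left of lens 2, so d_o2 = +100.8 cm.
Lens 2: 1/d_i2 = 1/f₂ − 1/d_o2 = 1/(15.0) − 1/(100.8) = 0.05675, so d_i2 = 17.6 cm.
The final image is real, 17.6 cm to the right of lens 2 (overall magnification ≈ -0.38).

17.6 cm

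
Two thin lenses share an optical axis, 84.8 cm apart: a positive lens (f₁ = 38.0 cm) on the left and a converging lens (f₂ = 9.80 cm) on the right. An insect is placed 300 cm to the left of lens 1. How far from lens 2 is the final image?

12.8 cm

Lens 1: 1/d_i1 = 1/f₁ − 1/d_o1 = 1/(38.0) − 1/(300) = 0.02298, so d_i1 = 43.51 cm.
The intermediate image is 43.51 cm to the right of lens 1, which is 84.8 − (43.51) = 41.29 cm to the left of lens 2, so d_o2 = +41.29 cm.
Lens 2: 1/d_i2 = 1/f₂ − 1/d_o2 = 1/(9.80) − 1/(41.29) = 0.07782, so d_i2 = 12.8 cm.
The final image is real, 12.8 cm to the right of lens 2 (overall magnification ≈ 0.045).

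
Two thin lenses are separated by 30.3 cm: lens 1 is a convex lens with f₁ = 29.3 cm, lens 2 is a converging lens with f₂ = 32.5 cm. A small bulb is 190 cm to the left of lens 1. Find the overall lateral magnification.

Lens 1: 1/d_i1 = 1/(29.3) − 1/(190) = 0.02887, so d_i1 = 34.64 cm; m₁ = −d_i1/d_o1 = -0.1823.
d_o2 = 30.3 − (34.64) = -4.340 cm (virtual object).
Lens 2: 1/d_i2 = 1/(32.5) − 1/(-4.340) = 0.2612, so d_i2 = 3.829 cm; m₂ = −d_i2/d_o2 = +0.8822.
m = m₁·m₂ = (-0.1823)(+0.8822) = -0.161.

m = -0.161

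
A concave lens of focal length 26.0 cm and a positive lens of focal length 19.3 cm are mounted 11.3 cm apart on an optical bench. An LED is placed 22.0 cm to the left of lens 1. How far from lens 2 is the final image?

114 cm

Lens 1 is diverging, so f₁ = −26.0 cm.
Lens 1: 1/d_i1 = 1/f₁ − 1/d_o1 = 1/(-26.0) − 1/(22.0) = -0.08392, so d_i1 = -11.92 cm.
The intermediate image is 11.92 cm to the left of lens 1 (virtual), which is 11.3 − (-11.92) = 23.22 cm to the left of lens 2, so d_o2 = +23.22 cm.
Lens 2: 1/d_i2 = 1/f₂ − 1/d_o2 = 1/(19.3) − 1/(23.22) = 0.008747, so d_i2 = 114 cm.
The final image is real, 114 cm to the right of lens 2 (overall magnification ≈ -2.7).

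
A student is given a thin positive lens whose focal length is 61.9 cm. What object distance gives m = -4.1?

m = −d_i/d_o ⇒ d_i = −m·d_o.
1/f = 1/d_o + 1/d_i = 1/d_o − 1/(m·d_o) = (1 − 1/m)/d_o, so d_o = f(1 − 1/m) = (61.90)(1 − 1/(-4.1)) = 77.0 cm.

77.0 cm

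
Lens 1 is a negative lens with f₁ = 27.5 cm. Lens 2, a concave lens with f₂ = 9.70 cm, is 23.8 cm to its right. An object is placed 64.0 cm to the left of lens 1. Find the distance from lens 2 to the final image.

Lens 1 is diverging, so f₁ = −27.5 cm.
Lens 1: 1/d_i1 = 1/f₁ − 1/d_o1 = 1/(-27.5) − 1/(64.0) = -0.05199, so d_i1 = -19.23 cm.
The intermediate image is 19.23 cm to the left of lens 1 (virtual), which is 23.8 − (-19.23) = 43.03 cm to the left of lens 2, so d_o2 = +43.03 cm.
Lens 2 is diverging, so f₂ = −9.70 cm.
Lens 2: 1/d_i2 = 1/f₂ − 1/d_o2 = 1/(-9.70) − 1/(43.03) = -0.1263, so d_i2 = -7.92 cm.
The final image is virtual, 7.92 cm to the left of lens 2 (overall magnification ≈ 0.055).

7.92 cm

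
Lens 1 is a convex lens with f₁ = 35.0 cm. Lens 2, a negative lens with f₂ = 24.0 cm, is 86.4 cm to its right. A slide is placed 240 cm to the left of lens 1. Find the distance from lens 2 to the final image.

15.7 cm

Lens 1: 1/d_i1 = 1/f₁ − 1/d_o1 = 1/(35.0) − 1/(240) = 0.02440, so d_i1 = 40.98 cm.
The intermediate image is 40.98 cm to the right of lens 1, which is 86.4 − (40.98) = 45.42 cm to the left of lens 2, so d_o2 = +45.42 cm.
Lens 2 is diverging, so f₂ = −24.0 cm.
Lens 2: 1/d_i2 = 1/f₂ − 1/d_o2 = 1/(-24.0) − 1/(45.42) = -0.06368, so d_i2 = -15.7 cm.
The final image is virtual, 15.7 cm to the left of lens 2 (overall magnification ≈ -0.059).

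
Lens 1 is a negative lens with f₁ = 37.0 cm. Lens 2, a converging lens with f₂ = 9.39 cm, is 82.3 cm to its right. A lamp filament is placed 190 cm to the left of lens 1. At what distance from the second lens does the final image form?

Lens 1 is diverging, so f₁ = −37.0 cm.
Lens 1: 1/d_i1 = 1/f₁ − 1/d_o1 = 1/(-37.0) − 1/(190) = -0.03229, so d_i1 = -30.97 cm.
The intermediate image is 30.97 cm to the left of lens 1 (virtual), which is 82.3 − (-30.97) = 113.3 cm to the left of lens 2, so d_o2 = +113.3 cm.
Lens 2: 1/d_i2 = 1/f₂ − 1/d_o2 = 1/(9.39) − 1/(113.3) = 0.09767, so d_i2 = 10.2 cm.
The final image is real, 10.2 cm to the right of lens 2 (overall magnification ≈ -0.015).

10.2 cm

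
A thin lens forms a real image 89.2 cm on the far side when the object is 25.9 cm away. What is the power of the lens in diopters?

d_i = +89.2 cm.
1/f = 1/d_o + 1/d_i = 1/(25.9) + 1/(89.2) = 0.04982 cm⁻¹.
f = 20.07 cm = 0.2007 m, so P = 1/f = +4.98 D.

P = +4.98 D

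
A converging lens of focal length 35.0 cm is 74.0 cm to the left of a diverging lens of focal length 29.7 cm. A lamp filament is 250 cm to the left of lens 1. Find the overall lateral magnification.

m = -0.0767

Lens 1: 1/d_i1 = 1/(35.0) − 1/(250) = 0.02457, so d_i1 = 40.70 cm; m₁ = −d_i1/d_o1 = -0.1628.
d_o2 = 74.0 − (40.70) = 33.30 cm.
f₂ = −29.7 cm (diverging).
Lens 2: 1/d_i2 = 1/(-29.7) − 1/(33.30) = -0.06370, so d_i2 = -15.70 cm; m₂ = −d_i2/d_o2 = +0.4714.
m = m₁·m₂ = (-0.1628)(+0.4714) = -0.0767.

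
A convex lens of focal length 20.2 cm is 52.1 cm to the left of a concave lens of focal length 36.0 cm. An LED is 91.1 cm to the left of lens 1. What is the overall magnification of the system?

Lens 1: 1/d_i1 = 1/(20.2) − 1/(91.1) = 0.03853, so d_i1 = 25.96 cm; m₁ = −d_i1/d_o1 = -0.2850.
d_o2 = 52.1 − (25.96) = 26.14 cm.
f₂ = −36.0 cm (diverging).
Lens 2: 1/d_i2 = 1/(-36.0) − 1/(26.14) = -0.06603, so d_i2 = -15.14 cm; m₂ = −d_i2/d_o2 = +0.5793.
m = m₁·m₂ = (-0.2850)(+0.5793) = -0.165.

m = -0.165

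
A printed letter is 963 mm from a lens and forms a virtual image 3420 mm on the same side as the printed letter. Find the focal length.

Virtual image ⇒ d_i = −3420 mm.
1/f = 1/d_o + 1/d_i = 1/(963) + 1/(-3420) = 0.0007460, so f = 1340 mm.
Since f is positive, the lens is converging.

f = 1340 mm (converging)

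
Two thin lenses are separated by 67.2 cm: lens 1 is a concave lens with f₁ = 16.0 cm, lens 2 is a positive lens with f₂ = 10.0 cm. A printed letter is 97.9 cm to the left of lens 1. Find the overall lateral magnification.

f₁ = −16.0 cm (diverging).
Lens 1: 1/d_i1 = 1/(-16.0) − 1/(97.9) = -0.07271, so d_i1 = -13.75 cm; m₁ = −d_i1/d_o1 = +0.1404.
d_o2 = 67.2 − (-13.75) = 80.95 cm.
Lens 2: 1/d_i2 = 1/(10.0) − 1/(80.95) = 0.08765, so d_i2 = 11.41 cm; m₂ = −d_i2/d_o2 = -0.1409.
m = m₁·m₂ = (+0.1404)(-0.1409) = -0.0198.

m = -0.0198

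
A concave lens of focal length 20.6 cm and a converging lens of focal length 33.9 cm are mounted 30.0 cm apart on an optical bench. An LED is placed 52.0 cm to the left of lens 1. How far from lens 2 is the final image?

140 cm

Lens 1 is diverging, so f₁ = −20.6 cm.
Lens 1: 1/d_i1 = 1/f₁ − 1/d_o1 = 1/(-20.6) − 1/(52.0) = -0.06777, so d_i1 = -14.75 cm.
The intermediate image is 14.75 cm to the left of lens 1 (virtual), which is 30.0 − (-14.75) = 44.75 cm to the left of lens 2, so d_o2 = +44.75 cm.
Lens 2: 1/d_i2 = 1/f₂ − 1/d_o2 = 1/(33.9) − 1/(44.75) = 0.007152, so d_i2 = 140 cm.
The final image is real, 140 cm to the right of lens 2 (overall magnification ≈ -0.89).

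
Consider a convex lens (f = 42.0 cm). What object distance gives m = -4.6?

51.1 cm

m = −d_i/d_o ⇒ d_i = −m·d_o.
1/f = 1/d_o + 1/d_i = 1/d_o − 1/(m·d_o) = (1 − 1/m)/d_o, so d_o = f(1 − 1/m) = (42.00)(1 − 1/(-4.6)) = 51.1 cm.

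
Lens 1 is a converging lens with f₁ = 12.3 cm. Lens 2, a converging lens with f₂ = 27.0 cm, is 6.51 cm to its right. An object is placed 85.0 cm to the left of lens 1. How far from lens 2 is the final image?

6.09 cm

Lens 1: 1/d_i1 = 1/f₁ − 1/d_o1 = 1/(12.3) − 1/(85.0) = 0.06954, so d_i1 = 14.38 cm.
The intermediate image is 14.38 cm to the right of lens 1, which lies 7.870 cm to the right of lens 2 — a virtual object — so d_o2 = −7.870 cm.
Lens 2: 1/d_i2 = 1/f₂ − 1/d_o2 = 1/(27.0) − 1/(-7.870) = 0.1641, so d_i2 = 6.09 cm.
The final image is real, 6.09 cm to the right of lens 2 (overall magnification ≈ -0.13).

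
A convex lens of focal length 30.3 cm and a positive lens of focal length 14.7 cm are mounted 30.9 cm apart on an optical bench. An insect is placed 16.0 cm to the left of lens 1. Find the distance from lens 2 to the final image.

Lens 1: 1/d_i1 = 1/f₁ − 1/d_o1 = 1/(30.3) − 1/(16.0) = -0.02950, so d_i1 = -33.90 cm.
The intermediate image is 33.90 cm to the left of lens 1 (virtual), which is 30.9 − (-33.90) = 64.80 cm to the left of lens 2, so d_o2 = +64.80 cm.
Lens 2: 1/d_i2 = 1/f₂ − 1/d_o2 = 1/(14.7) − 1/(64.80) = 0.05260, so d_i2 = 19.0 cm.
The final image is real, 19.0 cm to the right of lens 2 (overall magnification ≈ -0.62).

19.0 cm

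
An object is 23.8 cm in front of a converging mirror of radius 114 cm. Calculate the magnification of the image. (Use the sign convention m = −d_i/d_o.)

f = R/2 = 114/2 = 57.00 cm.
1/d_i = 1/f − 1/d_o = 1/(57.00) − 1/(23.8) = -0.02447, so d_i = -40.86 cm.
m = −d_i/d_o = −(-40.86)/(23.8) = +1.72.
The image is virtual, upright and enlarged, behind the mirror.

m = +1.72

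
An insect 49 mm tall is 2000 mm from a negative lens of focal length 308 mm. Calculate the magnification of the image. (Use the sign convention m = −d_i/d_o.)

For a negative lens, f = -308 mm.
1/d_i = 1/f − 1/d_o = 1/(-308.0) − 1/(2000) = -0.003747, so d_i = -266.9 mm.
m = −d_i/d_o = −(-266.9)/(2000) = +0.133.
The image is virtual, upright and reduced, on the same side as the object.

m = +0.133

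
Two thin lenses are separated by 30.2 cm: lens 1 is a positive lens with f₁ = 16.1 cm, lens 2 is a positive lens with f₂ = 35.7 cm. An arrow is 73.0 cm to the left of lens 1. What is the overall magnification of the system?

m = -0.386

Lens 1: 1/d_i1 = 1/(16.1) − 1/(73.0) = 0.04841, so d_i1 = 20.66 cm; m₁ = −d_i1/d_o1 = -0.2830.
d_o2 = 30.2 − (20.66) = 9.540 cm.
Lens 2: 1/d_i2 = 1/(35.7) − 1/(9.540) = -0.07681, so d_i2 = -13.02 cm; m₂ = −d_i2/d_o2 = +1.365.
m = m₁·m₂ = (-0.2830)(+1.365) = -0.386.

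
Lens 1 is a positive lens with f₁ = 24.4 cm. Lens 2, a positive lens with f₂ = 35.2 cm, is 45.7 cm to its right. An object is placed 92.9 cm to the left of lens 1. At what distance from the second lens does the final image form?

19.6 cm

Lens 1: 1/d_i1 = 1/f₁ − 1/d_o1 = 1/(24.4) − 1/(92.9) = 0.03022, so d_i1 = 33.09 cm.
The intermediate image is 33.09 cm to the right of lens 1, which is 45.7 − (33.09) = 12.61 cm to the left of lens 2, so d_o2 = +12.61 cm.
Lens 2: 1/d_i2 = 1/f₂ − 1/d_o2 = 1/(35.2) − 1/(12.61) = -0.05089, so d_i2 = -19.6 cm.
The final image is virtual, 19.6 cm to the left of lens 2 (overall magnification ≈ -0.56).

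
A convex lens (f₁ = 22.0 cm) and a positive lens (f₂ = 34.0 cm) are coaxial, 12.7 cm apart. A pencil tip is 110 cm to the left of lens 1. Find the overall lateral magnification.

m = -0.174

Lens 1: 1/d_i1 = 1/(22.0) − 1/(110) = 0.03636, so d_i1 = 27.50 cm; m₁ = −d_i1/d_o1 = -0.2500.
d_o2 = 12.7 − (27.50) = -14.80 cm (virtual object).
Lens 2: 1/d_i2 = 1/(34.0) − 1/(-14.80) = 0.09698, so d_i2 = 10.31 cm; m₂ = −d_i2/d_o2 = +0.6967.
m = m₁·m₂ = (-0.2500)(+0.6967) = -0.174.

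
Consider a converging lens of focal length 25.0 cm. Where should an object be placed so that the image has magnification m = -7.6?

m = −d_i/d_o ⇒ d_i = −m·d_o.
1/f = 1/d_o + 1/d_i = 1/d_o − 1/(m·d_o) = (1 − 1/m)/d_o, so d_o = f(1 − 1/m) = (25.00)(1 − 1/(-7.6)) = 28.3 cm.

28.3 cm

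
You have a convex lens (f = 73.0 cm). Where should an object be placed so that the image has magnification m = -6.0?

m = −d_i/d_o ⇒ d_i = −m·d_o.
1/f = 1/d_o + 1/d_i = 1/d_o − 1/(m·d_o) = (1 − 1/m)/d_o, so d_o = f(1 − 1/m) = (73.00)(1 − 1/(-6.0)) = 85.2 cm.

85.2 cm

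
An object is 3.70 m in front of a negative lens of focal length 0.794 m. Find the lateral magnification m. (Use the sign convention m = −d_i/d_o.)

m = +0.177

For a negative lens, f = -0.794 m.
1/d_i = 1/f − 1/d_o = 1/(-0.7940) − 1/(3.70) = -1.530, so d_i = -0.6537 m.
m = −d_i/d_o = −(-0.6537)/(3.70) = +0.177.
The image is virtual, upright and reduced, on the same side as the object.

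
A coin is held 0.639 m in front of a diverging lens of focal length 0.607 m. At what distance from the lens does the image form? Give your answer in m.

0.311 m

For a diverging lens, f = -0.607 m.
Thin-lens equation: 1/v = 1/f − 1/u = 1/(-0.6070) − 1/(0.639) = -1.647 − 1.565 = -3.212, so v = -0.311 m.
The image is virtual, upright and reduced, on the same side as the object.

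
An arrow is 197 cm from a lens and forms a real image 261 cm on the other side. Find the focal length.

f = 112 cm (converging)

Real image ⇒ d_i = +261 cm.
1/f = 1/d_o + 1/d_i = 1/(197) + 1/(261) = 0.008908, so f = 112 cm.
Since f is positive, the lens is converging.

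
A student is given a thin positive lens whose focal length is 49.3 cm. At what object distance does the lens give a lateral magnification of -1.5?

m = −d_i/d_o ⇒ d_i = −m·d_o.
1/f = 1/d_o + 1/d_i = 1/d_o − 1/(m·d_o) = (1 − 1/m)/d_o, so d_o = f(1 − 1/m) = (49.30)(1 − 1/(-1.5)) = 82.2 cm.

82.2 cm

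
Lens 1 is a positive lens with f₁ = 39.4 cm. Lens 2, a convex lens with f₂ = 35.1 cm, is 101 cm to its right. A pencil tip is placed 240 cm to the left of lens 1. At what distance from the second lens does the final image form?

Lens 1: 1/d_i1 = 1/f₁ − 1/d_o1 = 1/(39.4) − 1/(240) = 0.02121, so d_i1 = 47.14 cm.
The intermediate image is 47.14 cm to the right of lens 1, which is 101 − (47.14) = 53.86 cm to the left of lens 2, so d_o2 = +53.86 cm.
Lens 2: 1/d_i2 = 1/f₂ − 1/d_o2 = 1/(35.1) − 1/(53.86) = 0.009923, so d_i2 = 101 cm.
The final image is real, 101 cm to the right of lens 2 (overall magnification ≈ 0.37).

101 cm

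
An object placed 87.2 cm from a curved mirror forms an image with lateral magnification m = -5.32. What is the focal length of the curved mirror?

m = −d_i/d_o ⇒ d_i = −m·d_o = −(-5.32)·(87.2) = 463.9 cm.
1/f = 1/d_o + 1/d_i = 1/(87.2) + 1/(463.9) = 0.01362, so f = 73.4 cm.
Since f is positive, the curved mirror is concave.

f = 73.4 cm (concave)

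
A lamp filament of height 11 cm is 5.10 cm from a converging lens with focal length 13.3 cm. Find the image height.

1/d_i = 1/f − 1/d_o = 1/(13.30) − 1/(5.10) = -0.1209, so d_i = -8.272 cm.
m = −d_i/d_o = +1.622.
|h_i| = |m|·h_o = 1.622 × 11 = 17.8 cm. The image is virtual, upright and enlarged, on the same side as the object.

17.8 cm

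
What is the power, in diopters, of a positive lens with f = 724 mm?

P = +1.38 D

f = 72.4 cm = 0.724 m.
P = 1/f = 1/(0.724 m) = +1.38 D.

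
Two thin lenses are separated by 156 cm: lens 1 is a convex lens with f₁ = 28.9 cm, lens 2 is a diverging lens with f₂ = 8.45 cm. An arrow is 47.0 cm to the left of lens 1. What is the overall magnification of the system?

Lens 1: 1/d_i1 = 1/(28.9) − 1/(47.0) = 0.01333, so d_i1 = 75.04 cm; m₁ = −d_i1/d_o1 = -1.597.
d_o2 = 156 − (75.04) = 80.96 cm.
f₂ = −8.45 cm (diverging).
Lens 2: 1/d_i2 = 1/(-8.45) − 1/(80.96) = -0.1307, so d_i2 = -7.651 cm; m₂ = −d_i2/d_o2 = +0.09451.
m = m₁·m₂ = (-1.597)(+0.09451) = -0.151.

m = -0.151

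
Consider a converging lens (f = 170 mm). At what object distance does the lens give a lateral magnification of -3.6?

217 mm

m = −d_i/d_o ⇒ d_i = −m·d_o.
1/f = 1/d_o + 1/d_i = 1/d_o − 1/(m·d_o) = (1 − 1/m)/d_o, so d_o = f(1 − 1/m) = (170.0)(1 − 1/(-3.6)) = 217 mm.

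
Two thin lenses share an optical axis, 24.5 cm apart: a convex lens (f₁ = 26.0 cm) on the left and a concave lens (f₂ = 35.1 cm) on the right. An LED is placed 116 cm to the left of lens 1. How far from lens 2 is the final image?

12.1 cm

Lens 1: 1/d_i1 = 1/f₁ − 1/d_o1 = 1/(26.0) − 1/(116) = 0.02984, so d_i1 = 33.51 cm.
The intermediate image is 33.51 cm to the right of lens 1, which lies 9.010 cm to the right of lens 2 — a virtual object — so d_o2 = −9.010 cm.
Lens 2 is diverging, so f₂ = −35.1 cm.
Lens 2: 1/d_i2 = 1/f₂ − 1/d_o2 = 1/(-35.1) − 1/(-9.010) = 0.08250, so d_i2 = 12.1 cm.
The final image is real, 12.1 cm to the right of lens 2 (overall magnification ≈ -0.39).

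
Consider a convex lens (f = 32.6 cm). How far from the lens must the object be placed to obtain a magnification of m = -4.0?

40.8 cm

m = −d_i/d_o ⇒ d_i = −m·d_o.
1/f = 1/d_o + 1/d_i = 1/d_o − 1/(m·d_o) = (1 − 1/m)/d_o, so d_o = f(1 − 1/m) = (32.60)(1 − 1/(-4.0)) = 40.8 cm.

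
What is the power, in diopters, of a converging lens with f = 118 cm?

f = 118 cm = 1.18 m.
P = 1/f = 1/(1.18 m) = +0.847 D.

P = +0.847 D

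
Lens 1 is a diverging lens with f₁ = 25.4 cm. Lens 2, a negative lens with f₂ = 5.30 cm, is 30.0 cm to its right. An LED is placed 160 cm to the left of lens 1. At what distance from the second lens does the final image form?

Lens 1 is diverging, so f₁ = −25.4 cm.
Lens 1: 1/d_i1 = 1/f₁ − 1/d_o1 = 1/(-25.4) − 1/(160) = -0.04562, so d_i1 = -21.92 cm.
The intermediate image is 21.92 cm to the left of lens 1 (virtual), which is 30.0 − (-21.92) = 51.92 cm to the left of lens 2, so d_o2 = +51.92 cm.
Lens 2 is diverging, so f₂ = −5.30 cm.
Lens 2: 1/d_i2 = 1/f₂ − 1/d_o2 = 1/(-5.30) − 1/(51.92) = -0.2079, so d_i2 = -4.81 cm.
The final image is virtual, 4.81 cm to the left of lens 2 (overall magnification ≈ 0.013).

4.81 cm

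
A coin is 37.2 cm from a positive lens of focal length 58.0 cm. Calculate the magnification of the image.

m = +2.79

1/d_i = 1/f − 1/d_o = 1/(58.00) − 1/(37.2) = -0.009640, so d_i = -103.7 cm.
m = −d_i/d_o = −(-103.7)/(37.2) = +2.79.
The image is virtual, upright and enlarged, on the same side as the object.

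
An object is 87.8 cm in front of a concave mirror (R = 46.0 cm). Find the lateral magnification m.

f = R/2 = 46.0/2 = 23.00 cm.
1/d_i = 1/f − 1/d_o = 1/(23.00) − 1/(87.8) = 0.03209, so d_i = 31.16 cm.
m = −d_i/d_o = −(31.16)/(87.8) = -0.355.
The image is real, inverted and reduced, in front of the mirror.

m = -0.355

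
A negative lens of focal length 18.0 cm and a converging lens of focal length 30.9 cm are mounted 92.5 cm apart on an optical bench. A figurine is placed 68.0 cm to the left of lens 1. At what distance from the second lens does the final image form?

Lens 1 is diverging, so f₁ = −18.0 cm.
Lens 1: 1/d_i1 = 1/f₁ − 1/d_o1 = 1/(-18.0) − 1/(68.0) = -0.07026, so d_i1 = -14.23 cm.
The intermediate image is 14.23 cm to the left of lens 1 (virtual), which is 92.5 − (-14.23) = 106.7 cm to the left of lens 2, so d_o2 = +106.7 cm.
Lens 2: 1/d_i2 = 1/f₂ − 1/d_o2 = 1/(30.9) − 1/(106.7) = 0.02299, so d_i2 = 43.5 cm.
The final image is real, 43.5 cm to the right of lens 2 (overall magnification ≈ -0.085).

43.5 cm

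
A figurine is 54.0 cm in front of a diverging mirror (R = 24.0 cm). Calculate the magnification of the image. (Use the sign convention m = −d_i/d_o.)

m = +0.182

f = R/2 = 24.0/2 = 12.00 cm; for a diverging mirror, f = -12.00 cm.
1/d_i = 1/f − 1/d_o = 1/(-12.00) − 1/(54.0) = -0.1019, so d_i = -9.818 cm.
m = −d_i/d_o = −(-9.818)/(54.0) = +0.182.
The image is virtual, upright and reduced, behind the mirror.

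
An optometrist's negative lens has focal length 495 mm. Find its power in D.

P = -2.02 D

For a negative lens, f = −495 mm.
f = -49.5 cm = -0.495 m.
P = 1/f = 1/(-0.495 m) = -2.02 D.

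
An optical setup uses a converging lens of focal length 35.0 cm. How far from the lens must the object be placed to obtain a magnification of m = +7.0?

30.0 cm

m = −d_i/d_o ⇒ d_i = −m·d_o.
1/f = 1/d_o + 1/d_i = 1/d_o − 1/(m·d_o) = (1 − 1/m)/d_o, so d_o = f(1 − 1/m) = (35.00)(1 − 1/(+7.0)) = 30.0 cm.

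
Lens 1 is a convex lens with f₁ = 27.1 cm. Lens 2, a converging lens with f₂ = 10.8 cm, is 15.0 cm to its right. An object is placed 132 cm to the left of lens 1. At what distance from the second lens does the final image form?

6.90 cm

Lens 1: 1/d_i1 = 1/f₁ − 1/d_o1 = 1/(27.1) − 1/(132) = 0.02932, so d_i1 = 34.10 cm.
The intermediate image is 34.10 cm to the right of lens 1, which lies 19.10 cm to the right of lens 2 — a virtual object — so d_o2 = −19.10 cm.
Lens 2: 1/d_i2 = 1/f₂ − 1/d_o2 = 1/(10.8) − 1/(-19.10) = 0.1449, so d_i2 = 6.90 cm.
The final image is real, 6.90 cm to the right of lens 2 (overall magnification ≈ -0.093).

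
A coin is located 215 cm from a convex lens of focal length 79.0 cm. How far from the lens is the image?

Thin-lens equation: 1/s_i = 1/f − 1/s_o = 1/(79.00) − 1/(215) = 0.01266 − 0.004651 = 0.008007, so s_i = 125 cm.
The image is real, inverted and reduced, on the far side of the lens.

125 cm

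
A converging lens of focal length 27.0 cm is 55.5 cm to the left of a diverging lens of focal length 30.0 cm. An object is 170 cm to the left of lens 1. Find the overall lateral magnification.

Lens 1: 1/d_i1 = 1/(27.0) − 1/(170) = 0.03115, so d_i1 = 32.10 cm; m₁ = −d_i1/d_o1 = -0.1888.
d_o2 = 55.5 − (32.10) = 23.40 cm.
f₂ = −30.0 cm (diverging).
Lens 2: 1/d_i2 = 1/(-30.0) − 1/(23.40) = -0.07607, so d_i2 = -13.15 cm; m₂ = −d_i2/d_o2 = +0.5618.
m = m₁·m₂ = (-0.1888)(+0.5618) = -0.106.

m = -0.106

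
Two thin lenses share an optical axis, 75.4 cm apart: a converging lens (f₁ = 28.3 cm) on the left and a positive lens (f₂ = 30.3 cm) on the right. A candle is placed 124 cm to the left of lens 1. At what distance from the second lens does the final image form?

Lens 1: 1/d_i1 = 1/f₁ − 1/d_o1 = 1/(28.3) − 1/(124) = 0.02727, so d_i1 = 36.67 cm.
The intermediate image is 36.67 cm to the right of lens 1, which is 75.4 − (36.67) = 38.73 cm to the left of lens 2, so d_o2 = +38.73 cm.
Lens 2: 1/d_i2 = 1/f₂ − 1/d_o2 = 1/(30.3) − 1/(38.73) = 0.007184, so d_i2 = 139 cm.
The final image is real, 139 cm to the right of lens 2 (overall magnification ≈ 1.1).

139 cm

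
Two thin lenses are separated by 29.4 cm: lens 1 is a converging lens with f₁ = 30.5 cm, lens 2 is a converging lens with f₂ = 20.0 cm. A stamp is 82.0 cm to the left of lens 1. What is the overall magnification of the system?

m = -0.302

Lens 1: 1/d_i1 = 1/(30.5) − 1/(82.0) = 0.02059, so d_i1 = 48.56 cm; m₁ = −d_i1/d_o1 = -0.5922.
d_o2 = 29.4 − (48.56) = -19.16 cm (virtual object).
Lens 2: 1/d_i2 = 1/(20.0) − 1/(-19.16) = 0.1022, so d_i2 = 9.785 cm; m₂ = −d_i2/d_o2 = +0.5107.
m = m₁·m₂ = (-0.5922)(+0.5107) = -0.302.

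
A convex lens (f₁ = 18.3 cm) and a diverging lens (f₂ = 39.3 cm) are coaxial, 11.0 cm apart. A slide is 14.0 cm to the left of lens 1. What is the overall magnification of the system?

m = +1.52

Lens 1: 1/d_i1 = 1/(18.3) − 1/(14.0) = -0.01678, so d_i1 = -59.58 cm; m₁ = −d_i1/d_o1 = +4.256.
d_o2 = 11.0 − (-59.58) = 70.58 cm.
f₂ = −39.3 cm (diverging).
Lens 2: 1/d_i2 = 1/(-39.3) − 1/(70.58) = -0.03961, so d_i2 = -25.24 cm; m₂ = −d_i2/d_o2 = +0.3577.
m = m₁·m₂ = (+4.256)(+0.3577) = +1.52.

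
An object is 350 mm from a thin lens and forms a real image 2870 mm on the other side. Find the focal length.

Real image ⇒ d_i = +2870 mm.
1/f = 1/d_o + 1/d_i = 1/(350) + 1/(2870) = 0.003206, so f = 312 mm.
Since f is positive, the thin lens is converging.

f = 312 mm (converging)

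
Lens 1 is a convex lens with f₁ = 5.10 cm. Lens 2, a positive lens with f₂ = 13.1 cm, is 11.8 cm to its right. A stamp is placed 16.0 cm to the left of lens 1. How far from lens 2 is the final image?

6.43 cm

Lens 1: 1/d_i1 = 1/f₁ − 1/d_o1 = 1/(5.10) − 1/(16.0) = 0.1336, so d_i1 = 7.486 cm.
The intermediate image is 7.486 cm to the right of lens 1, which is 11.8 − (7.486) = 4.314 cm to the left of lens 2, so d_o2 = +4.314 cm.
Lens 2: 1/d_i2 = 1/f₂ − 1/d_o2 = 1/(13.1) − 1/(4.314) = -0.1555, so d_i2 = -6.43 cm.
The final image is virtual, 6.43 cm to the left of lens 2 (overall magnification ≈ -0.70).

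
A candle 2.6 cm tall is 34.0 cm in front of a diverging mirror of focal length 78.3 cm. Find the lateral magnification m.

For a diverging mirror, f = -78.3 cm.
1/d_i = 1/f − 1/d_o = 1/(-78.30) − 1/(34.0) = -0.04218, so d_i = -23.71 cm.
m = −d_i/d_o = −(-23.71)/(34.0) = +0.697.
The image is virtual, upright and reduced, behind the mirror.

m = +0.697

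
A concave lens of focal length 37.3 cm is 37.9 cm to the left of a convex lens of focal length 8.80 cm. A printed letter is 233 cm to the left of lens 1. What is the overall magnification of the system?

m = -0.0198

f₁ = −37.3 cm (diverging).
Lens 1: 1/d_i1 = 1/(-37.3) − 1/(233) = -0.03110, so d_i1 = -32.15 cm; m₁ = −d_i1/d_o1 = +0.1380.
d_o2 = 37.9 − (-32.15) = 70.05 cm.
Lens 2: 1/d_i2 = 1/(8.80) − 1/(70.05) = 0.09936, so d_i2 = 10.06 cm; m₂ = −d_i2/d_o2 = -0.1437.
m = m₁·m₂ = (+0.1380)(-0.1437) = -0.0198.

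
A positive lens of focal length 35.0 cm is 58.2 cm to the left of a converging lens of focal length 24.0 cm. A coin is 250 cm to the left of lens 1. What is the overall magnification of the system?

m = -0.601

Lens 1: 1/d_i1 = 1/(35.0) − 1/(250) = 0.02457, so d_i1 = 40.70 cm; m₁ = −d_i1/d_o1 = -0.1628.
d_o2 = 58.2 − (40.70) = 17.50 cm.
Lens 2: 1/d_i2 = 1/(24.0) − 1/(17.50) = -0.01548, so d_i2 = -64.62 cm; m₂ = −d_i2/d_o2 = +3.692.
m = m₁·m₂ = (-0.1628)(+3.692) = -0.601.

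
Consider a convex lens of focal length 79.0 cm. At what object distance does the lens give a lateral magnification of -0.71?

190 cm

m = −d_i/d_o ⇒ d_i = −m·d_o.
1/f = 1/d_o + 1/d_i = 1/d_o − 1/(m·d_o) = (1 − 1/m)/d_o, so d_o = f(1 − 1/m) = (79.00)(1 − 1/(-0.71)) = 190 cm.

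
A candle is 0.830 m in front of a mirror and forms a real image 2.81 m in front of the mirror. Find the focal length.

f = 0.641 m (concave)

Real image ⇒ d_i = +2.81 m.
1/f = 1/d_o + 1/d_i = 1/(0.830) + 1/(2.81) = 1.561, so f = 0.641 m.
Since f is positive, the mirror is concave.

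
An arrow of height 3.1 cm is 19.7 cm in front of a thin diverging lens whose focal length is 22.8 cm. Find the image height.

1.66 cm

For a diverging lens, f = -22.8 cm.
1/d_i = 1/f − 1/d_o = 1/(-22.80) − 1/(19.7) = -0.09462, so d_i = -10.57 cm.
m = −d_i/d_o = +0.5365.
|h_i| = |m|·h_o = 0.5365 × 3.1 = 1.66 cm. The image is virtual, upright and reduced, on the same side as the object.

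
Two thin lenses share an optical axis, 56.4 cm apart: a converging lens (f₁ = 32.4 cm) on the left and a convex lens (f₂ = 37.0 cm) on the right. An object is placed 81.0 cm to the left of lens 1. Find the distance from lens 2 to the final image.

2.57 cm

Lens 1: 1/d_i1 = 1/f₁ − 1/d_o1 = 1/(32.4) − 1/(81.0) = 0.01852, so d_i1 = 54.00 cm.
The intermediate image is 54.00 cm to the right of lens 1, which is 56.4 − (54.00) = 2.400 cm to the left of lens 2, so d_o2 = +2.400 cm.
Lens 2: 1/d_i2 = 1/f₂ − 1/d_o2 = 1/(37.0) − 1/(2.400) = -0.3896, so d_i2 = -2.57 cm.
The final image is virtual, 2.57 cm to the left of lens 2 (overall magnification ≈ -0.71).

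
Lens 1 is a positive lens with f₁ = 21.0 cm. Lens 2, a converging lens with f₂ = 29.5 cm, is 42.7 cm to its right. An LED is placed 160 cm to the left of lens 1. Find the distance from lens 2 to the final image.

49.8 cm

Lens 1: 1/d_i1 = 1/f₁ − 1/d_o1 = 1/(21.0) − 1/(160) = 0.04137, so d_i1 = 24.17 cm.
The intermediate image is 24.17 cm to the right of lens 1, which is 42.7 − (24.17) = 18.53 cm to the left of lens 2, so d_o2 = +18.53 cm.
Lens 2: 1/d_i2 = 1/f₂ − 1/d_o2 = 1/(29.5) − 1/(18.53) = -0.02007, so d_i2 = -49.8 cm.
The final image is virtual, 49.8 cm to the left of lens 2 (overall magnification ≈ -0.41).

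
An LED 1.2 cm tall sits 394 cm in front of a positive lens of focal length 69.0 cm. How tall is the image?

1/d_i = 1/f − 1/d_o = 1/(69.00) − 1/(394) = 0.01195, so d_i = 83.65 cm.
m = −d_i/d_o = -0.2123.
|h_i| = |m|·h_o = 0.2123 × 1.2 = 0.255 cm. The image is real, inverted and reduced, on the far side of the lens.

0.255 cm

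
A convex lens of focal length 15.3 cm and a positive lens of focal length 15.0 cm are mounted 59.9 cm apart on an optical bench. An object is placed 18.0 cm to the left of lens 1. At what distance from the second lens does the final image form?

11.1 cm

Lens 1: 1/d_i1 = 1/f₁ − 1/d_o1 = 1/(15.3) − 1/(18.0) = 0.009804, so d_i1 = 102.0 cm.
The intermediate image is 102.0 cm to the right of lens 1, which lies 42.10 cm to the right of lens 2 — a virtual object — so d_o2 = −42.10 cm.
Lens 2: 1/d_i2 = 1/f₂ − 1/d_o2 = 1/(15.0) − 1/(-42.10) = 0.09042, so d_i2 = 11.1 cm.
The final image is real, 11.1 cm to the right of lens 2 (overall magnification ≈ -1.5).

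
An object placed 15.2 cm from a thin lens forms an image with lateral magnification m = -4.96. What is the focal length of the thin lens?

f = 12.6 cm (converging)

m = −d_i/d_o ⇒ d_i = −m·d_o = −(-4.96)·(15.2) = 75.39 cm.
1/f = 1/d_o + 1/d_i = 1/(15.2) + 1/(75.39) = 0.07905, so f = 12.6 cm.
Since f is positive, the thin lens is converging.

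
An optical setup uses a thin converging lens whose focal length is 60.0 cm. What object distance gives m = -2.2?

m = −d_i/d_o ⇒ d_i = −m·d_o.
1/f = 1/d_o + 1/d_i = 1/d_o − 1/(m·d_o) = (1 − 1/m)/d_o, so d_o = f(1 − 1/m) = (60.00)(1 − 1/(-2.2)) = 87.3 cm.

87.3 cm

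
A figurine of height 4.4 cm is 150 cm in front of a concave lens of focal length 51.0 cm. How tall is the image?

1.12 cm

For a concave lens, f = -51.0 cm.
1/d_i = 1/f − 1/d_o = 1/(-51.00) − 1/(150) = -0.02627, so d_i = -38.06 cm.
m = −d_i/d_o = +0.2537.
|h_i| = |m|·h_o = 0.2537 × 4.4 = 1.12 cm. The image is virtual, upright and reduced, on the same side as the object.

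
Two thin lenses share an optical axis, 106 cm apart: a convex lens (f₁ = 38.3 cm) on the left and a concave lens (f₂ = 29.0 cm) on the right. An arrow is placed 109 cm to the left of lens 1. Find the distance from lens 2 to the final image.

Lens 1: 1/d_i1 = 1/f₁ − 1/d_o1 = 1/(38.3) − 1/(109) = 0.01694, so d_i1 = 59.05 cm.
The intermediate image is 59.05 cm to the right of lens 1, which is 106 − (59.05) = 46.95 cm to the left of lens 2, so d_o2 = +46.95 cm.
Lens 2 is diverging, so f₂ = −29.0 cm.
Lens 2: 1/d_i2 = 1/f₂ − 1/d_o2 = 1/(-29.0) − 1/(46.95) = -0.05578, so d_i2 = -17.9 cm.
The final image is virtual, 17.9 cm to the left of lens 2 (overall magnification ≈ -0.21).

17.9 cm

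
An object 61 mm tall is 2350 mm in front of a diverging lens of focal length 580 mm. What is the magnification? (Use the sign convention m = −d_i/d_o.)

m = +0.198

For a diverging lens, f = -580 mm.
1/d_i = 1/f − 1/d_o = 1/(-580.0) − 1/(2350) = -0.002150, so d_i = -465.2 mm.
m = −d_i/d_o = −(-465.2)/(2350) = +0.198.
The image is virtual, upright and reduced, on the same side as the object.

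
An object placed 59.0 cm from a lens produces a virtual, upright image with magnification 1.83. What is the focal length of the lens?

m = −d_i/d_o ⇒ d_i = −m·d_o = −(+1.83)·(59.0) = -108.0 cm.
1/f = 1/d_o + 1/d_i = 1/(59.0) + 1/(-108.0) = 0.007690, so f = 130 cm.
Since f is positive, the lens is converging.

f = 130 cm (converging)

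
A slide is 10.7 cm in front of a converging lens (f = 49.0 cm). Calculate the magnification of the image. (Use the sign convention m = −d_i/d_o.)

m = +1.28

1/d_i = 1/f − 1/d_o = 1/(49.00) − 1/(10.7) = -0.07305, so d_i = -13.69 cm.
m = −d_i/d_o = −(-13.69)/(10.7) = +1.28.
The image is virtual, upright and enlarged, on the same side as the object.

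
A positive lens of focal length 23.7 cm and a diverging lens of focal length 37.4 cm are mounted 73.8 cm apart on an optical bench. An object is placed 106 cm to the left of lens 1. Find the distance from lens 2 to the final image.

Lens 1: 1/d_i1 = 1/f₁ − 1/d_o1 = 1/(23.7) − 1/(106) = 0.03276, so d_i1 = 30.52 cm.
The intermediate image is 30.52 cm to the right of lens 1, which is 73.8 − (30.52) = 43.28 cm to the left of lens 2, so d_o2 = +43.28 cm.
Lens 2 is diverging, so f₂ = −37.4 cm.
Lens 2: 1/d_i2 = 1/f₂ − 1/d_o2 = 1/(-37.4) − 1/(43.28) = -0.04984, so d_i2 = -20.1 cm.
The final image is virtual, 20.1 cm to the left of lens 2 (overall magnification ≈ -0.13).

20.1 cm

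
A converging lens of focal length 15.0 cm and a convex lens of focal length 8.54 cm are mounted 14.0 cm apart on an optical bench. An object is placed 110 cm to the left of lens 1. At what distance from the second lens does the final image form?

Lens 1: 1/d_i1 = 1/f₁ − 1/d_o1 = 1/(15.0) − 1/(110) = 0.05758, so d_i1 = 17.37 cm.
The intermediate image is 17.37 cm to the right of lens 1, which lies 3.370 cm to the right of lens 2 — a virtual object — so d_o2 = −3.370 cm.
Lens 2: 1/d_i2 = 1/f₂ − 1/d_o2 = 1/(8.54) − 1/(-3.370) = 0.4138, so d_i2 = 2.42 cm.
The final image is real, 2.42 cm to the right of lens 2 (overall magnification ≈ -0.11).

2.42 cm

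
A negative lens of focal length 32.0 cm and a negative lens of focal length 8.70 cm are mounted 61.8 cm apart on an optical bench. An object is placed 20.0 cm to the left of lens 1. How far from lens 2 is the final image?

Lens 1 is diverging, so f₁ = −32.0 cm.
Lens 1: 1/d_i1 = 1/f₁ − 1/d_o1 = 1/(-32.0) − 1/(20.0) = -0.08125, so d_i1 = -12.31 cm.
The intermediate image is 12.31 cm to the left of lens 1 (virtual), which is 61.8 − (-12.31) = 74.11 cm to the left of lens 2, so d_o2 = +74.11 cm.
Lens 2 is diverging, so f₂ = −8.70 cm.
Lens 2: 1/d_i2 = 1/f₂ − 1/d_o2 = 1/(-8.70) − 1/(74.11) = -0.1284, so d_i2 = -7.79 cm.
The final image is virtual, 7.79 cm to the left of lens 2 (overall magnification ≈ 0.065).

7.79 cm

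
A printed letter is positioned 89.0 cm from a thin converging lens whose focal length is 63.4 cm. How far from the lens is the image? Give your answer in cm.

220 cm

Thin-lens equation: 1/v = 1/f − 1/u = 1/(63.40) − 1/(89.0) = 0.01577 − 0.01124 = 0.004537, so v = 220 cm.
The image is real, inverted and enlarged, on the far side of the lens.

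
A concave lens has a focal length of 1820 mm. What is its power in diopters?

P = -0.549 D

For a concave lens, f = −1820 mm.
f = -182 cm = -1.82 m.
P = 1/f = 1/(-1.82 m) = -0.549 D.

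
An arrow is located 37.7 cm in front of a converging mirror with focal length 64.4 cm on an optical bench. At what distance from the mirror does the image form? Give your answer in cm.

90.9 cm

Mirror equation: 1/q = 1/f − 1/p = 1/(64.40) − 1/(37.7) = 0.01553 − 0.02653 = -0.01100, so q = -90.9 cm.
The image is virtual, upright and enlarged, behind the mirror.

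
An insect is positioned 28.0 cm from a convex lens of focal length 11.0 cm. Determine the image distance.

18.1 cm

Lens equation: 1/s_i = 1/f − 1/s_o = 1/(11.00) − 1/(28.0) = 0.09091 − 0.03571 = 0.05519, so s_i = 18.1 cm.
The image is real, inverted and reduced, on the far side of the lens.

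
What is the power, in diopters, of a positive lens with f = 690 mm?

f = 69.0 cm = 0.690 m.
P = 1/f = 1/(0.690 m) = +1.45 D.

P = +1.45 D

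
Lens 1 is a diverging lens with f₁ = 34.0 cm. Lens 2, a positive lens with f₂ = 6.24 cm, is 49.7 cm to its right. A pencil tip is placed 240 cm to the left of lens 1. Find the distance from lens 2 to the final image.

6.77 cm

Lens 1 is diverging, so f₁ = −34.0 cm.
Lens 1: 1/d_i1 = 1/f₁ − 1/d_o1 = 1/(-34.0) − 1/(240) = -0.03358, so d_i1 = -29.78 cm.
The intermediate image is 29.78 cm to the left of lens 1 (virtual), which is 49.7 − (-29.78) = 79.48 cm to the left of lens 2, so d_o2 = +79.48 cm.
Lens 2: 1/d_i2 = 1/f₂ − 1/d_o2 = 1/(6.24) − 1/(79.48) = 0.1477, so d_i2 = 6.77 cm.
The final image is real, 6.77 cm to the right of lens 2 (overall magnification ≈ -0.011).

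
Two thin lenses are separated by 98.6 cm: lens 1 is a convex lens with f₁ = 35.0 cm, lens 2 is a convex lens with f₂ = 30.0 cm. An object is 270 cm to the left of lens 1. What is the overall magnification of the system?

m = +0.157

Lens 1: 1/d_i1 = 1/(35.0) − 1/(270) = 0.02487, so d_i1 = 40.21 cm; m₁ = −d_i1/d_o1 = -0.1489.
d_o2 = 98.6 − (40.21) = 58.39 cm.
Lens 2: 1/d_i2 = 1/(30.0) − 1/(58.39) = 0.01621, so d_i2 = 61.70 cm; m₂ = −d_i2/d_o2 = -1.057.
m = m₁·m₂ = (-0.1489)(-1.057) = +0.157.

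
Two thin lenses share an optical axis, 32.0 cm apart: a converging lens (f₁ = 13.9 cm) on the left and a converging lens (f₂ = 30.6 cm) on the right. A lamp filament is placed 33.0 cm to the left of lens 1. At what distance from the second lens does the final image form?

Lens 1: 1/d_i1 = 1/f₁ − 1/d_o1 = 1/(13.9) − 1/(33.0) = 0.04164, so d_i1 = 24.02 cm.
The intermediate image is 24.02 cm to the right of lens 1, which is 32.0 − (24.02) = 7.980 cm to the left of lens 2, so d_o2 = +7.980 cm.
Lens 2: 1/d_i2 = 1/f₂ − 1/d_o2 = 1/(30.6) − 1/(7.980) = -0.09263, so d_i2 = -10.8 cm.
The final image is virtual, 10.8 cm to the left of lens 2 (overall magnification ≈ -0.98).

10.8 cm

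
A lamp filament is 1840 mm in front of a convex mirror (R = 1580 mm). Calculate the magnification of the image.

m = +0.300

f = R/2 = 1580/2 = 790.0 mm; for a convex mirror, f = -790.0 mm.
1/d_i = 1/f − 1/d_o = 1/(-790.0) − 1/(1840) = -0.001809, so d_i = -552.7 mm.
m = −d_i/d_o = −(-552.7)/(1840) = +0.300.
The image is virtual, upright and reduced, behind the mirror.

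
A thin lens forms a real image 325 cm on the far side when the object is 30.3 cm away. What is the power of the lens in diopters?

d_i = +325 cm.
1/f = 1/d_o + 1/d_i = 1/(30.3) + 1/(325) = 0.03608 cm⁻¹.
f = 27.72 cm = 0.2772 m, so P = 1/f = +3.61 D.

P = +3.61 D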